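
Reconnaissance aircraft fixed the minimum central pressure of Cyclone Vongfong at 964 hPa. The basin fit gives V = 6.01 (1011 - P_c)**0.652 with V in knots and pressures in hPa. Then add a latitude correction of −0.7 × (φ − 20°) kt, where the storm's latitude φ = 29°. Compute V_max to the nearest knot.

68 kt

ΔP = 1011 − 964 = 47 hPa.
47^0.652 ≈ 12.309.
V ≈ 6.01 × 12.309 ≈ 74.0 kt.
Latitude correction: −0.7 × (29 − 20) = -6.3 kt.
Corrected V ≈ 67.7 kt → 68 kt.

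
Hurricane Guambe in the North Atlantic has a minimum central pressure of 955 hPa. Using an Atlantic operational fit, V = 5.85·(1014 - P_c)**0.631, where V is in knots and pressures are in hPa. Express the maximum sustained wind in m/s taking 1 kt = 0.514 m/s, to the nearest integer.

39 m/s

ΔP = 1014 − 955 = 59 hPa.
V ≈ 5.85 × 59^0.631 = 5.85 × 13.104 ≈ 76.659 kt.
76.659 × 0.514 ≈ 39.40 m/s → 39 m/s.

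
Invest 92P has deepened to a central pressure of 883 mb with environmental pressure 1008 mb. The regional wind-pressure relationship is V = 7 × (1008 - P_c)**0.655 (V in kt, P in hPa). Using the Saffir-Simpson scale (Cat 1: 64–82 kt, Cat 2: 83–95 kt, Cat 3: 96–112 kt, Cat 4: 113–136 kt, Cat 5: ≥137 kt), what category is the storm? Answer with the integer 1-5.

ΔP = 1008 − 883 = 125 mb.
V ≈ 7 × 125^0.655 = 7 × 23.63 ≈ 165 kt.
165 kt falls in the Category 5 band.

5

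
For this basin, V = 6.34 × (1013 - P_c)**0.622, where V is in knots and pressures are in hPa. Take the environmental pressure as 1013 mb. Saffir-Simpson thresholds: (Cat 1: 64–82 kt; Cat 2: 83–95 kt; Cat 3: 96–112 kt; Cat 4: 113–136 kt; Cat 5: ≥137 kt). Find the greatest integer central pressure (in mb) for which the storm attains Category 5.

Category 5 begins at V = 137 kt.
Required ΔP = (137/6.34)^(1/0.622) = 21.609^1.608 ≈ 139.87 mb.
P_c ≤ 1013 − 139.87 = 873.13, so the highest integer P_c is 873 mb.

873 mb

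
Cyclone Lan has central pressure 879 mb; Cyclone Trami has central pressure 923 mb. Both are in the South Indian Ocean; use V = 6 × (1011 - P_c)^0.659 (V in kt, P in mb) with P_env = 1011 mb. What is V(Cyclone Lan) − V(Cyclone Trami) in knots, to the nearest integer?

Cyclone Lan: ΔP = 132; V ≈ 6 × 132^0.659 ≈ 149.83 kt.
Cyclone Trami: ΔP = 88; V ≈ 6 × 88^0.659 ≈ 114.70 kt.
Difference ≈ 149.83 − 114.70 = 35.13 → 35 kt.

35 kt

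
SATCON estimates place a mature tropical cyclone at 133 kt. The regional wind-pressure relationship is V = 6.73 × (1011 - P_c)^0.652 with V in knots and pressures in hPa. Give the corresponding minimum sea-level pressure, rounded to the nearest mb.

914 mb

ΔP = (V / 6.73)^(1/0.652) = (133/6.73)^1.534.
133/6.73 = 19.762; 19.762^1.534 ≈ 97.16 mb.
P_c = 1011 − 97.16 = 913.84 ≈ 914 mb.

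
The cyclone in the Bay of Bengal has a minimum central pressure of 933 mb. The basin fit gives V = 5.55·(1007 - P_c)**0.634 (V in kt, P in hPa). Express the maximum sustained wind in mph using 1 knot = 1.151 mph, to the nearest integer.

ΔP = 1007 − 933 = 74 mb.
V ≈ 5.55 × 74^0.634 = 5.55 × 15.314 ≈ 84.994 kt.
84.994 × 1.151 ≈ 97.83 mph → 98 mph.

98 mph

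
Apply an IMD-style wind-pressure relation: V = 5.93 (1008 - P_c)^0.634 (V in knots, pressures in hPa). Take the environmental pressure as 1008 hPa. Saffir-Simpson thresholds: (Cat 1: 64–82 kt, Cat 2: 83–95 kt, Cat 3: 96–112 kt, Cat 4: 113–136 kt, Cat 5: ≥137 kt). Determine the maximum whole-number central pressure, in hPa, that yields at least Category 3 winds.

Category 3 begins at V = 96 kt.
Required ΔP = (96/5.93)^(1/0.634) = 16.189^1.577 ≈ 80.78 hPa.
P_c ≤ 1008 − 80.78 = 927.22, so the highest integer P_c is 927 hPa.

927 hPa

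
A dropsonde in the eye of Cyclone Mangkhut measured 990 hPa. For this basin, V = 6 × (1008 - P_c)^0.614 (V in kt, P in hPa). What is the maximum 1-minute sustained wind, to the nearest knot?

35 kt

ΔP = 1008 − 990 = 18 hPa.
18^0.614 ≈ 5.898.
V ≈ 6 × 5.898 ≈ 35.4 kt.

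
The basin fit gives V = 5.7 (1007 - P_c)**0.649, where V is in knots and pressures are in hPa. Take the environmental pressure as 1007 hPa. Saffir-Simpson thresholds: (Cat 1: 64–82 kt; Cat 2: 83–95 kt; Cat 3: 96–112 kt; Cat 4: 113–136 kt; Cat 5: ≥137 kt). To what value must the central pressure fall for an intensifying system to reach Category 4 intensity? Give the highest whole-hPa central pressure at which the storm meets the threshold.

Category 4 begins at V = 113 kt.
Required ΔP = (113/5.7)^(1/0.649) = 19.825^1.541 ≈ 99.72 hPa.
P_c ≤ 1007 − 99.72 = 907.28, so the highest integer P_c is 907 hPa.

907 hPa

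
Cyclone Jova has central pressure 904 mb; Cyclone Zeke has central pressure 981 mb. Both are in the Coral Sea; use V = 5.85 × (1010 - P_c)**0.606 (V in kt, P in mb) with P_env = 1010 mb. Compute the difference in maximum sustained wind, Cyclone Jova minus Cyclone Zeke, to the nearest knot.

Cyclone Jova: ΔP = 106; V ≈ 5.85 × 106^0.606 ≈ 98.74 kt.
Cyclone Zeke: ΔP = 29; V ≈ 5.85 × 29^0.606 ≈ 45.02 kt.
Difference ≈ 98.74 − 45.02 = 53.72 → 54 kt.

54 kt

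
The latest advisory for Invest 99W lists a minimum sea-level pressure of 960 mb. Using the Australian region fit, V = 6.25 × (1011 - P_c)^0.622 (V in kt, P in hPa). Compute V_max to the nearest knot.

ΔP = 1011 − 960 = 51 mb.
51^0.622 ≈ 11.537.
V ≈ 6.25 × 11.537 ≈ 72.1 kt.

72 kt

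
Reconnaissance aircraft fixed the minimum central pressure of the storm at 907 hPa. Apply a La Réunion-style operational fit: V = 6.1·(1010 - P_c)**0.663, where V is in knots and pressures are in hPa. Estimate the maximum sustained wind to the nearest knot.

132 kt

ΔP = 1010 − 907 = 103 hPa.
103^0.663 ≈ 21.603.
V ≈ 6.1 × 21.603 ≈ 131.8 kt.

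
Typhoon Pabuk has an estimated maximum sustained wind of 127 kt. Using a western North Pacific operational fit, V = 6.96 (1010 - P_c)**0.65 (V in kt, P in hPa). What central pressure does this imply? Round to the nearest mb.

923 mb

ΔP = (V / 6.96)^(1/0.65) = (127/6.96)^1.538.
127/6.96 = 18.247; 18.247^1.538 ≈ 87.16 mb.
P_c = 1010 − 87.16 = 922.84 ≈ 923 mb.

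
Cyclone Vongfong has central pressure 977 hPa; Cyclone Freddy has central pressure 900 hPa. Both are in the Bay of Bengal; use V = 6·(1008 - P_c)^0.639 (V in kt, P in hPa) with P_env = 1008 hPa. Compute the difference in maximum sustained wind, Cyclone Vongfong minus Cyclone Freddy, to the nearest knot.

Cyclone Vongfong: ΔP = 31; V ≈ 6 × 31^0.639 ≈ 53.84 kt.
Cyclone Freddy: ΔP = 108; V ≈ 6 × 108^0.639 ≈ 119.54 kt.
Difference ≈ 53.84 − 119.54 = -65.70 → -66 kt.

-66 kt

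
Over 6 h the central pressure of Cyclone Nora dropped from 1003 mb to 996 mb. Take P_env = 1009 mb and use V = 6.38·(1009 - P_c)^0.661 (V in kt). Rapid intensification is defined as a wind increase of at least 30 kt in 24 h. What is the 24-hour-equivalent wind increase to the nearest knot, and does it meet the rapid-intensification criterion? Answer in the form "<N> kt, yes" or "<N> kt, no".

V₁: ΔP = 6, V ≈ 6.38 × 6^0.661 ≈ 20.85 kt.
V₂: ΔP = 13, V ≈ 6.38 × 13^0.661 ≈ 34.76 kt.
ΔV over 6 h = 13.91 kt → 24 h equivalent = 13.91 × 24/6 ≈ 55.64 kt.
56 kt ≥ 30 kt ⇒ rapid intensification.

56 kt, yes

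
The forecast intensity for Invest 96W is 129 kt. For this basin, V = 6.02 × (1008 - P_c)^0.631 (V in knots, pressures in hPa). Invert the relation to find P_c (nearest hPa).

879 hPa

ΔP = (V / 6.02)^(1/0.631) = (129/6.02)^1.585.
129/6.02 = 21.429; 21.429^1.585 ≈ 128.63 hPa.
P_c = 1008 − 128.63 = 879.37 ≈ 879 hPa.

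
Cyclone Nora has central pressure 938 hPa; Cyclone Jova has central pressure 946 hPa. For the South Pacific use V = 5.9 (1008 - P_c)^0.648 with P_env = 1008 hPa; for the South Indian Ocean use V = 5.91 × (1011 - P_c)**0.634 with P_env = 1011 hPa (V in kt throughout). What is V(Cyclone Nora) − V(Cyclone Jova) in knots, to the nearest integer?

Cyclone Nora: ΔP = 70; V ≈ 5.9 × 70^0.648 ≈ 92.57 kt.
Cyclone Jova: ΔP = 65; V ≈ 5.91 × 65^0.634 ≈ 83.36 kt.
Difference ≈ 92.57 − 83.36 = 9.21 → 9 kt.

9 kt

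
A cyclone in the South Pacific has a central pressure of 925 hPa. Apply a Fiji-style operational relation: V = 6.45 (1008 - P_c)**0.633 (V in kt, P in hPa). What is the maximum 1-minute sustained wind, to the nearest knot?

ΔP = 1008 − 925 = 83 hPa.
83^0.633 ≈ 16.397.
V ≈ 6.45 × 16.397 ≈ 105.8 kt.

106 kt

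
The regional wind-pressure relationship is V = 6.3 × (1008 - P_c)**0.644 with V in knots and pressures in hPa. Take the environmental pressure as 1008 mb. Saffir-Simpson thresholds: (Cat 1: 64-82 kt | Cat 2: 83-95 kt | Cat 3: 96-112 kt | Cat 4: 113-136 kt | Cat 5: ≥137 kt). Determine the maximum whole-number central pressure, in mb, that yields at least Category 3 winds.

Category 3 begins at V = 96 kt.
Required ΔP = (96/6.3)^(1/0.644) = 15.238^1.553 ≈ 68.68 mb.
P_c ≤ 1008 − 68.68 = 939.32, so the highest integer P_c is 939 mb.

939 mb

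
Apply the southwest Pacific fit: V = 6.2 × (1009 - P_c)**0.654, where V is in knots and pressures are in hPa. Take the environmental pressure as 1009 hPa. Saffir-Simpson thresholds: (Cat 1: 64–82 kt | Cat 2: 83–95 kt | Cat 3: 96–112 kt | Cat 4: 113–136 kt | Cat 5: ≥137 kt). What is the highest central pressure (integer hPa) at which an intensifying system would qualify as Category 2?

Category 2 begins at V = 83 kt.
Required ΔP = (83/6.2)^(1/0.654) = 13.387^1.529 ≈ 52.82 hPa.
P_c ≤ 1009 − 52.82 = 956.18, so the highest integer P_c is 956 hPa.

956 hPa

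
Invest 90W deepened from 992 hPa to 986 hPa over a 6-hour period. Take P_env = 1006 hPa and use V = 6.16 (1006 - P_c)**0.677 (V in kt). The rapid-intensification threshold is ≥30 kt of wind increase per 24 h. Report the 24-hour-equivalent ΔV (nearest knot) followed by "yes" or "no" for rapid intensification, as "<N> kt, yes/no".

40 kt, yes

V₁: ΔP = 14, V ≈ 6.16 × 14^0.677 ≈ 36.77 kt.
V₂: ΔP = 20, V ≈ 6.16 × 20^0.677 ≈ 46.81 kt.
ΔV over 6 h = 10.04 kt → 24 h equivalent = 10.04 × 24/6 ≈ 40.16 kt.
40 kt ≥ 30 kt ⇒ rapid intensification.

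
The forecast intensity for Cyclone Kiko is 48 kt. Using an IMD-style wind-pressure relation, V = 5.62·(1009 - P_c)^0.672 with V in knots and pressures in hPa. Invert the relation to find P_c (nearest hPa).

ΔP = (V / 5.62)^(1/0.672) = (48/5.62)^1.488.
48/5.62 = 8.541; 8.541^1.488 ≈ 24.33 hPa.
P_c = 1009 − 24.33 = 984.67 ≈ 985 hPa.

985 hPa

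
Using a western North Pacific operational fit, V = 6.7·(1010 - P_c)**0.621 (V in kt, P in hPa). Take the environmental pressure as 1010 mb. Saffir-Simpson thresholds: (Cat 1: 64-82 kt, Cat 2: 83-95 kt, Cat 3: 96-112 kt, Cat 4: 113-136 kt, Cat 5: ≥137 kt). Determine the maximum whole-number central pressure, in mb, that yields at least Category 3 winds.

Category 3 begins at V = 96 kt.
Required ΔP = (96/6.7)^(1/0.621) = 14.328^1.610 ≈ 72.75 mb.
P_c ≤ 1010 − 72.75 = 937.25, so the highest integer P_c is 937 mb.

937 mb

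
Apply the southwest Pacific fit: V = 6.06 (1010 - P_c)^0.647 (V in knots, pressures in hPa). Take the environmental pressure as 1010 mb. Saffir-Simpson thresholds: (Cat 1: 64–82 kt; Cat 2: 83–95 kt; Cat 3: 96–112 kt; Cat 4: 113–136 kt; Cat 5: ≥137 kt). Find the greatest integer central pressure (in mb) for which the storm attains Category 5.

886 mb

Category 5 begins at V = 137 kt.
Required ΔP = (137/6.06)^(1/0.647) = 22.607^1.546 ≈ 123.91 mb.
P_c ≤ 1010 − 123.91 = 886.09, so the highest integer P_c is 886 mb.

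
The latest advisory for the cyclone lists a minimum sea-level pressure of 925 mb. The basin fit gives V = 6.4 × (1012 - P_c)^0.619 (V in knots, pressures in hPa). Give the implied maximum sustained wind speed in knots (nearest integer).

102 kt

ΔP = 1012 − 925 = 87 mb.
87^0.619 ≈ 15.869.
V ≈ 6.4 × 15.869 ≈ 101.6 kt.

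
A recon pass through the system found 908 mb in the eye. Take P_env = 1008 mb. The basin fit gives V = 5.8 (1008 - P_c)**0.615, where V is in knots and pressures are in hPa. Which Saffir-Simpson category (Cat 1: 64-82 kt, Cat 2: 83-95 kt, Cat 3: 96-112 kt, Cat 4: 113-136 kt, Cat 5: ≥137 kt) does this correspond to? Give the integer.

ΔP = 1008 − 908 = 100 mb.
V ≈ 5.8 × 100^0.615 = 5.8 × 16.98 ≈ 98 kt.
98 kt falls in the Category 3 band.

3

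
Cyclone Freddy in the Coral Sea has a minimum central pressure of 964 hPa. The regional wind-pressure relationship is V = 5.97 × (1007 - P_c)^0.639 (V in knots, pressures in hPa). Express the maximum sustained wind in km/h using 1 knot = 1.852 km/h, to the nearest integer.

122 km/h

ΔP = 1007 − 964 = 43 hPa.
V ≈ 5.97 × 43^0.639 = 5.97 × 11.061 ≈ 66.033 kt.
66.033 × 1.852 ≈ 122.29 km/h → 122 km/h.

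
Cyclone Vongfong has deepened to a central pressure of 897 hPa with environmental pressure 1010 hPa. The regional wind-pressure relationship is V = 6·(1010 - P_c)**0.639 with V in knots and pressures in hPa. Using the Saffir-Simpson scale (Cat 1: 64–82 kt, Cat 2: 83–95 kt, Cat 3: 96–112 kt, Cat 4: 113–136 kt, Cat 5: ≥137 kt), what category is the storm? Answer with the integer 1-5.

ΔP = 1010 − 897 = 113 hPa.
V ≈ 6 × 113^0.639 = 6 × 20.51 ≈ 123 kt.
123 kt falls in the Category 4 band.

4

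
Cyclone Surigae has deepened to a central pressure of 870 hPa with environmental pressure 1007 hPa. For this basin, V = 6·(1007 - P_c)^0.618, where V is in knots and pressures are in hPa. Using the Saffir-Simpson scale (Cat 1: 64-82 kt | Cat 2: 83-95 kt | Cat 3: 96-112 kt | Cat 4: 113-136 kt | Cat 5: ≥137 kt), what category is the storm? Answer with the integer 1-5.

ΔP = 1007 − 870 = 137 hPa.
V ≈ 6 × 137^0.618 = 6 × 20.92 ≈ 126 kt.
126 kt falls in the Category 4 band.

4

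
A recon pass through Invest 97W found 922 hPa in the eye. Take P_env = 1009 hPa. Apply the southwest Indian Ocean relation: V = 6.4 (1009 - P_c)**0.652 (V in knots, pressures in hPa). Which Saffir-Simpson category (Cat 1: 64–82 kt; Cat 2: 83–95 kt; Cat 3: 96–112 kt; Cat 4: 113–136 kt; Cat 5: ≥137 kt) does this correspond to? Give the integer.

ΔP = 1009 − 922 = 87 hPa.
V ≈ 6.4 × 87^0.652 = 6.4 × 18.39 ≈ 118 kt.
118 kt falls in the Category 4 band.

4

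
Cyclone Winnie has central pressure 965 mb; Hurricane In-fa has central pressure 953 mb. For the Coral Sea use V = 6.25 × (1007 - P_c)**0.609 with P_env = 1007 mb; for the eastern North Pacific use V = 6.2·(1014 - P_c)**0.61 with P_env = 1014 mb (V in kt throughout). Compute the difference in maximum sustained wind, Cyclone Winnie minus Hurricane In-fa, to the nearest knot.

-15 kt

Cyclone Winnie: ΔP = 42; V ≈ 6.25 × 42^0.609 ≈ 60.87 kt.
Hurricane In-fa: ΔP = 61; V ≈ 6.2 × 61^0.61 ≈ 76.11 kt.
Difference ≈ 60.87 − 76.11 = -15.24 → -15 kt.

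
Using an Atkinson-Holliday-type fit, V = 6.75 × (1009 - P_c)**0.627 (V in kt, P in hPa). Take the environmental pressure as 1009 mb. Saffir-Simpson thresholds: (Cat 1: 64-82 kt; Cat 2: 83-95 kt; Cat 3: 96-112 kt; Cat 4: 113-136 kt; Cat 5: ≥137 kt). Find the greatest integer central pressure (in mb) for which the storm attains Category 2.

Category 2 begins at V = 83 kt.
Required ΔP = (83/6.75)^(1/0.627) = 12.296^1.595 ≈ 54.71 mb.
P_c ≤ 1009 − 54.71 = 954.29, so the highest integer P_c is 954 mb.

954 mb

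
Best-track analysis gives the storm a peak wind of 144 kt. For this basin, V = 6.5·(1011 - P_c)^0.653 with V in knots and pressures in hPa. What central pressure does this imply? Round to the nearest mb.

896 mb

ΔP = (V / 6.5)^(1/0.653) = (144/6.5)^1.531.
144/6.5 = 22.154; 22.154^1.531 ≈ 114.92 mb.
P_c = 1011 − 114.92 = 896.08 ≈ 896 mb.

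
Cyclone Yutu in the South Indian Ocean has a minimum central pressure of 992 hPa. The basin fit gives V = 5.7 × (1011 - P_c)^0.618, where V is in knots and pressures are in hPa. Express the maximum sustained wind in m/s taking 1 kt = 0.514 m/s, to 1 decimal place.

ΔP = 1011 − 992 = 19 hPa.
V ≈ 5.7 × 19^0.618 = 5.7 × 6.170 ≈ 35.168 kt.
35.168 × 0.514 ≈ 18.08 m/s → 18.1 m/s.

18.1 m/s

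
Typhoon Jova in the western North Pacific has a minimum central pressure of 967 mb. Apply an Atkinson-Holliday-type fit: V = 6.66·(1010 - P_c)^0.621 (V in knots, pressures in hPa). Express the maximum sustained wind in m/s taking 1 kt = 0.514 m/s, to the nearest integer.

ΔP = 1010 − 967 = 43 mb.
V ≈ 6.66 × 43^0.621 = 6.66 × 10.337 ≈ 68.843 kt.
68.843 × 0.514 ≈ 35.39 m/s → 35 m/s.

35 m/s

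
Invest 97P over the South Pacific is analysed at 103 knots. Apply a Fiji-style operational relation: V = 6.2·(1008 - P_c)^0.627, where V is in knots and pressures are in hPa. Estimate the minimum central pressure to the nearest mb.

920 mb

ΔP = (V / 6.2)^(1/0.627) = (103/6.2)^1.595.
103/6.2 = 16.613; 16.613^1.595 ≈ 88.41 mb.
P_c = 1008 − 88.41 = 919.59 ≈ 920 mb.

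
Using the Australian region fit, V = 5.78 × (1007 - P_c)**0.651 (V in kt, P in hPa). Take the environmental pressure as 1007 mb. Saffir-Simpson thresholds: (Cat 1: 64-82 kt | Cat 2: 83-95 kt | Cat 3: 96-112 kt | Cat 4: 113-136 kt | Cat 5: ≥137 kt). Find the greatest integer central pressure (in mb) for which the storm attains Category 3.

Category 3 begins at V = 96 kt.
Required ΔP = (96/5.78)^(1/0.651) = 16.609^1.536 ≈ 74.91 mb.
P_c ≤ 1007 − 74.91 = 932.09, so the highest integer P_c is 932 mb.

932 mb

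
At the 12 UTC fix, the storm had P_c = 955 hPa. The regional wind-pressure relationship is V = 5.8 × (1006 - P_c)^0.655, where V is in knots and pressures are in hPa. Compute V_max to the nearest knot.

ΔP = 1006 − 955 = 51 hPa.
51^0.655 ≈ 13.136.
V ≈ 5.8 × 13.136 ≈ 76.2 kt.

76 kt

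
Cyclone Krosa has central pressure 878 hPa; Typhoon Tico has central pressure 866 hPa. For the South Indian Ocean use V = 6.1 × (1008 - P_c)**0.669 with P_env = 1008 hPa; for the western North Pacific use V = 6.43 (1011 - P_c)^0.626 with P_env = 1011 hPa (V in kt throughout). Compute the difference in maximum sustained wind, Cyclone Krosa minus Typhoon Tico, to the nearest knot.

Cyclone Krosa: ΔP = 130; V ≈ 6.1 × 130^0.669 ≈ 158.33 kt.
Typhoon Tico: ΔP = 145; V ≈ 6.43 × 145^0.626 ≈ 144.95 kt.
Difference ≈ 158.33 − 144.95 = 13.38 → 13 kt.

13 kt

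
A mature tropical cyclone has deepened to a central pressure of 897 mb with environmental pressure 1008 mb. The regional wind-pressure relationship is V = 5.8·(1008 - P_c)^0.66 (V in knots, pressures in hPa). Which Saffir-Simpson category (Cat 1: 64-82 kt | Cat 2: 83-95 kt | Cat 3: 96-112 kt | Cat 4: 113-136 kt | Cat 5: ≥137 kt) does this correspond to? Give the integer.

4

ΔP = 1008 − 897 = 111 mb.
V ≈ 5.8 × 111^0.66 = 5.8 × 22.38 ≈ 130 kt.
130 kt falls in the Category 4 band.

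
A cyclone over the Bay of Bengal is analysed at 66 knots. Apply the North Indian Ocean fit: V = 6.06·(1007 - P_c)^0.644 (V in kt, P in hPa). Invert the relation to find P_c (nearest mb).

966 mb

ΔP = (V / 6.06)^(1/0.644) = (66/6.06)^1.553.
66/6.06 = 10.891; 10.891^1.553 ≈ 40.77 mb.
P_c = 1007 − 40.77 = 966.23 ≈ 966 mb.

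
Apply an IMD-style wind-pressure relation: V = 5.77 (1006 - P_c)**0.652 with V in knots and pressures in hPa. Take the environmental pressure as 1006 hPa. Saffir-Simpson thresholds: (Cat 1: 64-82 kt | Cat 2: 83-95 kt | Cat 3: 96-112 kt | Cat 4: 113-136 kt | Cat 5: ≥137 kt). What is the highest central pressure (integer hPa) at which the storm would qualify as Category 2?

946 hPa

Category 2 begins at V = 83 kt.
Required ΔP = (83/5.77)^(1/0.652) = 14.385^1.534 ≈ 59.69 hPa.
P_c ≤ 1006 − 59.69 = 946.31, so the highest integer P_c is 946 hPa.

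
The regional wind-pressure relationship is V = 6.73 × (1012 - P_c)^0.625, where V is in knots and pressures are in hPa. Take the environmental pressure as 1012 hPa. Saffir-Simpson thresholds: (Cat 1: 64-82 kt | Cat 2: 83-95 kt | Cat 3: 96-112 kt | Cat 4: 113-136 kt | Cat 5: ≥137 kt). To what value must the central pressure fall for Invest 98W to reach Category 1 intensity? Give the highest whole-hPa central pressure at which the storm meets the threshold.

Category 1 begins at V = 64 kt.
Required ΔP = (64/6.73)^(1/0.625) = 9.510^1.600 ≈ 36.73 hPa.
P_c ≤ 1012 − 36.73 = 975.27, so the highest integer P_c is 975 hPa.

975 hPa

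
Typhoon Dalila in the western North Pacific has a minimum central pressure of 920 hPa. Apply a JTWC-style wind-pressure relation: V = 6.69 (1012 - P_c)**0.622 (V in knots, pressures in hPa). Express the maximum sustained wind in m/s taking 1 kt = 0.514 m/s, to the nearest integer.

57 m/s

ΔP = 1012 − 920 = 92 hPa.
V ≈ 6.69 × 92^0.622 = 6.69 × 16.652 ≈ 111.404 kt.
111.404 × 0.514 ≈ 57.26 m/s → 57 m/s.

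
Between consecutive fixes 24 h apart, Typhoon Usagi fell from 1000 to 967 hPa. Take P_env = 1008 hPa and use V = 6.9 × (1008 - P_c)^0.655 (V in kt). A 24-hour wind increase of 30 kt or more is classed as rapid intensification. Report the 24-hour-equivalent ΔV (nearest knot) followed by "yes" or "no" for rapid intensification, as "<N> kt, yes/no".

52 kt, yes

V₁: ΔP = 8, V ≈ 6.9 × 8^0.655 ≈ 26.94 kt.
V₂: ΔP = 41, V ≈ 6.9 × 41^0.655 ≈ 78.56 kt.
ΔV over 24 h = 51.62 kt → 24 h equivalent = 51.62 × 24/24 ≈ 51.62 kt.
52 kt ≥ 30 kt ⇒ rapid intensification.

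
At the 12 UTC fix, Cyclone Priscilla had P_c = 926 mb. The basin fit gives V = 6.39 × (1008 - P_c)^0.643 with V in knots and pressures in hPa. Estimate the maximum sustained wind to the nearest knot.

109 kt

ΔP = 1008 − 926 = 82 mb.
82^0.643 ≈ 17.005.
V ≈ 6.39 × 17.005 ≈ 108.7 kt.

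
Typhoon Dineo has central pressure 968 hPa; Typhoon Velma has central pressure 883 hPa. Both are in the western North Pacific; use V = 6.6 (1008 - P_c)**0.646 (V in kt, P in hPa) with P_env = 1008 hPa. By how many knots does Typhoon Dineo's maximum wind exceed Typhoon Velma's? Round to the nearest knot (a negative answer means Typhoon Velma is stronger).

-78 kt

Typhoon Dineo: ΔP = 40; V ≈ 6.6 × 40^0.646 ≈ 71.53 kt.
Typhoon Velma: ΔP = 125; V ≈ 6.6 × 125^0.646 ≈ 149.33 kt.
Difference ≈ 71.53 − 149.33 = -77.80 → -78 kt.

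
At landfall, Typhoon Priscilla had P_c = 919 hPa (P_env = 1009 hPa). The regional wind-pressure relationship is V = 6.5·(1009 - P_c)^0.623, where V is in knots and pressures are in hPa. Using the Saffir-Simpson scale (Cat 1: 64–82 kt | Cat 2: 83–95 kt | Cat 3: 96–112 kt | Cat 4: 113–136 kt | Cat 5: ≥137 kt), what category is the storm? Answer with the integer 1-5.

3

ΔP = 1009 − 919 = 90 hPa.
V ≈ 6.5 × 90^0.623 = 6.5 × 16.50 ≈ 107 kt.
107 kt falls in the Category 3 band.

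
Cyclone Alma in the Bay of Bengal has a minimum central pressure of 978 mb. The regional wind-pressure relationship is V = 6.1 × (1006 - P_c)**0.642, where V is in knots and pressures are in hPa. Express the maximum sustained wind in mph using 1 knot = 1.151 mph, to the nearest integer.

60 mph

ΔP = 1006 − 978 = 28 mb.
V ≈ 6.1 × 28^0.642 = 6.1 × 8.493 ≈ 51.809 kt.
51.809 × 1.151 ≈ 59.63 mph → 60 mph.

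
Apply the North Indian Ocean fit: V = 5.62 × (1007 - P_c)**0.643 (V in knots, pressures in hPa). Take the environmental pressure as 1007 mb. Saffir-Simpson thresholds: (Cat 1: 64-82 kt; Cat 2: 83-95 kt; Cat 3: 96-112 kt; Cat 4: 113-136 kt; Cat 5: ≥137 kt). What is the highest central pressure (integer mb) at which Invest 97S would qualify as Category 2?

941 mb

Category 2 begins at V = 83 kt.
Required ΔP = (83/5.62)^(1/0.643) = 14.769^1.555 ≈ 65.85 mb.
P_c ≤ 1007 − 65.85 = 941.15, so the highest integer P_c is 941 mb.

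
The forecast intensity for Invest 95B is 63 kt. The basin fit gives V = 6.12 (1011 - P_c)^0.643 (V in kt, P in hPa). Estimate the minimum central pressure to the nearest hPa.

973 hPa

ΔP = (V / 6.12)^(1/0.643) = (63/6.12)^1.555.
63/6.12 = 10.294; 10.294^1.555 ≈ 37.57 hPa.
P_c = 1011 − 37.57 = 973.43 ≈ 973 hPa.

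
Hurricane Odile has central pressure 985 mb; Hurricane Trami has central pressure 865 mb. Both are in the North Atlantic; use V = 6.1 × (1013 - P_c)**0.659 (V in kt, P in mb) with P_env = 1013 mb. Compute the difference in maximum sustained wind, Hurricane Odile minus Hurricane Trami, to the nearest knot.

-109 kt

Hurricane Odile: ΔP = 28; V ≈ 6.1 × 28^0.659 ≈ 54.83 kt.
Hurricane Trami: ΔP = 148; V ≈ 6.1 × 148^0.659 ≈ 164.26 kt.
Difference ≈ 54.83 − 164.26 = -109.43 → -109 kt.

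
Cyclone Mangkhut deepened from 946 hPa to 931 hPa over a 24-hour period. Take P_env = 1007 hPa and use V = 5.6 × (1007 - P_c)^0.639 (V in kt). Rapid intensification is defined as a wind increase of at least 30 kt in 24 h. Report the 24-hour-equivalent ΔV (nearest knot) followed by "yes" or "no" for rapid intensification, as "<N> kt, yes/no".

12 kt, no

V₁: ΔP = 61, V ≈ 5.6 × 61^0.639 ≈ 77.45 kt.
V₂: ΔP = 76, V ≈ 5.6 × 76^0.639 ≈ 89.13 kt.
ΔV over 24 h = 11.68 kt → 24 h equivalent = 11.68 × 24/24 ≈ 11.68 kt.
12 kt < 30 kt ⇒ not rapid intensification.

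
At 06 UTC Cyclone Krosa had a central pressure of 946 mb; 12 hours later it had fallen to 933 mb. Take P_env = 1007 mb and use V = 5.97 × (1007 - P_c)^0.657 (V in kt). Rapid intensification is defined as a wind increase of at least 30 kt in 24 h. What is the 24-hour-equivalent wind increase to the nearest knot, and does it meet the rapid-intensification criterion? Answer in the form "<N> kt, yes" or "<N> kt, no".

V₁: ΔP = 61, V ≈ 5.97 × 61^0.657 ≈ 88.91 kt.
V₂: ΔP = 74, V ≈ 5.97 × 74^0.657 ≈ 100.94 kt.
ΔV over 12 h = 12.03 kt → 24 h equivalent = 12.03 × 24/12 ≈ 24.06 kt.
24 kt < 30 kt ⇒ not rapid intensification.

24 kt, no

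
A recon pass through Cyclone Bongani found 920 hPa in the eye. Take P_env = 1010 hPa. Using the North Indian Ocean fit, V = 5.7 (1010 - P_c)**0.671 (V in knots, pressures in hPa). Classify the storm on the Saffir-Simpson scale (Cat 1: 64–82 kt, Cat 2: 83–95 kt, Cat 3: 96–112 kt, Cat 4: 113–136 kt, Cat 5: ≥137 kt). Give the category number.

4

ΔP = 1010 − 920 = 90 hPa.
V ≈ 5.7 × 90^0.671 = 5.7 × 20.48 ≈ 117 kt.
117 kt falls in the Category 4 band.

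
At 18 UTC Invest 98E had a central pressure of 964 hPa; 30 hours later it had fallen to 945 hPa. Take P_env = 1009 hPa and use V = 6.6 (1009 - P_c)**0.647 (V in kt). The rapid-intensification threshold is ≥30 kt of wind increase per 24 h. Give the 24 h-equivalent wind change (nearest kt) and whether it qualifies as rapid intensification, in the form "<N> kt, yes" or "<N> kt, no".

16 kt, no

V₁: ΔP = 45, V ≈ 6.6 × 45^0.647 ≈ 77.48 kt.
V₂: ΔP = 64, V ≈ 6.6 × 64^0.647 ≈ 97.31 kt.
ΔV over 30 h = 19.83 kt → 24 h equivalent = 19.83 × 24/30 ≈ 15.86 kt.
16 kt < 30 kt ⇒ not rapid intensification.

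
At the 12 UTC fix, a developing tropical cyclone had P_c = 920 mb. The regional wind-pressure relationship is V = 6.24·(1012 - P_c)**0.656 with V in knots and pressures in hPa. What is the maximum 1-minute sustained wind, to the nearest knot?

121 kt

ΔP = 1012 − 920 = 92 mb.
92^0.656 ≈ 19.420.
V ≈ 6.24 × 19.420 ≈ 121.2 kt.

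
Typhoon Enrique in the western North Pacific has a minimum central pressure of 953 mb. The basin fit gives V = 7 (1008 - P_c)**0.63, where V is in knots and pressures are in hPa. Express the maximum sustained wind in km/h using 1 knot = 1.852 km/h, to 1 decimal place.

161.9 km/h

ΔP = 1008 − 953 = 55 mb.
V ≈ 7 × 55^0.63 = 7 × 12.486 ≈ 87.403 kt.
87.403 × 1.852 ≈ 161.87 km/h → 161.9 km/h.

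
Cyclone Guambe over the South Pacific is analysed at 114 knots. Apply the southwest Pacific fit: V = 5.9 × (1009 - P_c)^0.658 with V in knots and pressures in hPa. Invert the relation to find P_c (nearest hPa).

ΔP = (V / 5.9)^(1/0.658) = (114/5.9)^1.520.
114/5.9 = 19.322; 19.322^1.520 ≈ 90.05 hPa.
P_c = 1009 − 90.05 = 918.95 ≈ 919 hPa.

919 hPa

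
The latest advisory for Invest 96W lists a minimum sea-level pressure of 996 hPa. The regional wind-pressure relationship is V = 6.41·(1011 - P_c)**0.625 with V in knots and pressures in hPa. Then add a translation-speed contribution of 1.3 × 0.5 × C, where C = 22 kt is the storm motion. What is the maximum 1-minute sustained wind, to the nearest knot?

49 kt

ΔP = 1011 − 996 = 15 hPa.
15^0.625 ≈ 5.433.
V ≈ 6.41 × 5.433 ≈ 34.8 kt.
Translation term: 1.3 × 0.5 × 22 = 14.3 kt.
Corrected V ≈ 49.1 kt → 49 kt.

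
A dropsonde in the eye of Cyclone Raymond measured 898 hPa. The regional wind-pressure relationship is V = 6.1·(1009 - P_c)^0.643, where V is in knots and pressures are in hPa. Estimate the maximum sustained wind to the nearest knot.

126 kt

ΔP = 1009 − 898 = 111 hPa.
111^0.643 ≈ 20.661.
V ≈ 6.1 × 20.661 ≈ 126.0 kt.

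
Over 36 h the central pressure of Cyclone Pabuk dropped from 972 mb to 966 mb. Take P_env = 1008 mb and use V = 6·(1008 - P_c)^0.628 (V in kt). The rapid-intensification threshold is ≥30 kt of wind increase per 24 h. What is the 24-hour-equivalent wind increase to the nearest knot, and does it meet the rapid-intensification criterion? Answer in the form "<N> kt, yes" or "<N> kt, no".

4 kt, no

V₁: ΔP = 36, V ≈ 6 × 36^0.628 ≈ 56.95 kt.
V₂: ΔP = 42, V ≈ 6 × 42^0.628 ≈ 62.74 kt.
ΔV over 36 h = 5.79 kt → 24 h equivalent = 5.79 × 24/36 ≈ 3.86 kt.
4 kt < 30 kt ⇒ not rapid intensification.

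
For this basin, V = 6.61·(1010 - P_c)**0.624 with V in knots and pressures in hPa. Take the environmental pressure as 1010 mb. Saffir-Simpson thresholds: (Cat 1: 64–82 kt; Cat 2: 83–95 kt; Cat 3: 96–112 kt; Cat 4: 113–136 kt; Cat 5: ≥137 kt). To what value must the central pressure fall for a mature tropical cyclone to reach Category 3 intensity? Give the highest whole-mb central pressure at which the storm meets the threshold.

937 mb

Category 3 begins at V = 96 kt.
Required ΔP = (96/6.61)^(1/0.624) = 14.523^1.603 ≈ 72.83 mb.
P_c ≤ 1010 − 72.83 = 937.17, so the highest integer P_c is 937 mb.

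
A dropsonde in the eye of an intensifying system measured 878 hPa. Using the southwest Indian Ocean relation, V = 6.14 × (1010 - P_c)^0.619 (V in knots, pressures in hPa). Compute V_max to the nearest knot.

ΔP = 1010 − 878 = 132 hPa.
132^0.619 ≈ 20.542.
V ≈ 6.14 × 20.542 ≈ 126.1 kt.

126 kt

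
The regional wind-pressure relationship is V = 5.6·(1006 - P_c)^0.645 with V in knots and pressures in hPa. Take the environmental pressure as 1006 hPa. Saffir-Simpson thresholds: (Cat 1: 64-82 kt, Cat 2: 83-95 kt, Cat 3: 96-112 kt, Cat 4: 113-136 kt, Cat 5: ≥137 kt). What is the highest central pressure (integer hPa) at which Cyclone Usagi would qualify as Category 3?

924 hPa

Category 3 begins at V = 96 kt.
Required ΔP = (96/5.6)^(1/0.645) = 17.143^1.550 ≈ 81.90 hPa.
P_c ≤ 1006 − 81.90 = 924.10, so the highest integer P_c is 924 hPa.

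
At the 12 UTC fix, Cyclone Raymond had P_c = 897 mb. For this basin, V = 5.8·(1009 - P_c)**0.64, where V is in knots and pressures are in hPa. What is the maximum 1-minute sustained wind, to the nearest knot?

119 kt

ΔP = 1009 − 897 = 112 mb.
112^0.64 ≈ 20.488.
V ≈ 5.8 × 20.488 ≈ 118.8 kt.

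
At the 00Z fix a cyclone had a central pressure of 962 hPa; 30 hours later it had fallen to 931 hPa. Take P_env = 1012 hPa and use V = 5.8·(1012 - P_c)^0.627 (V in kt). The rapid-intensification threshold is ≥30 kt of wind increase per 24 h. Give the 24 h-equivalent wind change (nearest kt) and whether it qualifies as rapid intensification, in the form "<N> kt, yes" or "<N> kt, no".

19 kt, no

V₁: ΔP = 50, V ≈ 5.8 × 50^0.627 ≈ 67.40 kt.
V₂: ΔP = 81, V ≈ 5.8 × 81^0.627 ≈ 91.21 kt.
ΔV over 30 h = 23.81 kt → 24 h equivalent = 23.81 × 24/30 ≈ 19.05 kt.
19 kt < 30 kt ⇒ not rapid intensification.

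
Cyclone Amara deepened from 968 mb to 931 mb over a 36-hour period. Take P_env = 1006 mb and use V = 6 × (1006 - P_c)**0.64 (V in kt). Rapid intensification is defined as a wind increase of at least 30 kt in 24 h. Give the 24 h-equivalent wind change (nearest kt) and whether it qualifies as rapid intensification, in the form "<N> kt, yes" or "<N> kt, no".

22 kt, no

V₁: ΔP = 38, V ≈ 6 × 38^0.64 ≈ 61.55 kt.
V₂: ΔP = 75, V ≈ 6 × 75^0.64 ≈ 95.10 kt.
ΔV over 36 h = 33.55 kt → 24 h equivalent = 33.55 × 24/36 ≈ 22.37 kt.
22 kt < 30 kt ⇒ not rapid intensification.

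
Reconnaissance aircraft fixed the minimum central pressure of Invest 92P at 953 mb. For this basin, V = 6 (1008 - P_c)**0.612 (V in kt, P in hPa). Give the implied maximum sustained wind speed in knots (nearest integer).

70 kt

ΔP = 1008 − 953 = 55 mb.
55^0.612 ≈ 11.617.
V ≈ 6 × 11.617 ≈ 69.7 kt.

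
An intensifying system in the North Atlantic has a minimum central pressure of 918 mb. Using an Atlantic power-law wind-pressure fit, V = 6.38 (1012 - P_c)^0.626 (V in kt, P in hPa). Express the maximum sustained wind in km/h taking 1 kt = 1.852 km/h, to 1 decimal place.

203.1 km/h

ΔP = 1012 − 918 = 94 mb.
V ≈ 6.38 × 94^0.626 = 6.38 × 17.186 ≈ 109.647 kt.
109.647 × 1.852 ≈ 203.07 km/h → 203.1 km/h.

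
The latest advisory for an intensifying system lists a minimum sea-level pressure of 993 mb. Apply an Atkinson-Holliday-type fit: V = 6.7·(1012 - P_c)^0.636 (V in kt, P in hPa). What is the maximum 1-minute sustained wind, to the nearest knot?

ΔP = 1012 − 993 = 19 mb.
19^0.636 ≈ 6.506.
V ≈ 6.7 × 6.506 ≈ 43.6 kt.

44 kt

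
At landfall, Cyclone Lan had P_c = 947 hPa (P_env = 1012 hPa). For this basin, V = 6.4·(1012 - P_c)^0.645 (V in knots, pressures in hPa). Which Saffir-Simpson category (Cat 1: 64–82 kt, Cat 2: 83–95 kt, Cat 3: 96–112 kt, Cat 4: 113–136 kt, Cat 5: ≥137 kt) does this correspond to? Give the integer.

2

ΔP = 1012 − 947 = 65 hPa.
V ≈ 6.4 × 65^0.645 = 6.4 × 14.77 ≈ 95 kt.
95 kt falls in the Category 2 band.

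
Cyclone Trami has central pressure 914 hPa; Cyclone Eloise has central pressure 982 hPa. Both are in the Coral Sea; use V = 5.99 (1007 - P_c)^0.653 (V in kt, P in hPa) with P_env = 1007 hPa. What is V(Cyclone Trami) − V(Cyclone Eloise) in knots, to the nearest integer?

67 kt

Cyclone Trami: ΔP = 93; V ≈ 5.99 × 93^0.653 ≈ 115.57 kt.
Cyclone Eloise: ΔP = 25; V ≈ 5.99 × 25^0.653 ≈ 49.01 kt.
Difference ≈ 115.57 − 49.01 = 66.56 → 67 kt.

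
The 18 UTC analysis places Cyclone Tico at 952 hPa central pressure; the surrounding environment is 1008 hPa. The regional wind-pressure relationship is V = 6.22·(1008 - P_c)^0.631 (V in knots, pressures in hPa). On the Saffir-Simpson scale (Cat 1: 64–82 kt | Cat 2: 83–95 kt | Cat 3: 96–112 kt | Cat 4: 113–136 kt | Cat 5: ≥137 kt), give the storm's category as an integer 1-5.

ΔP = 1008 − 952 = 56 hPa.
V ≈ 6.22 × 56^0.631 = 6.22 × 12.68 ≈ 79 kt.
79 kt falls in the Category 1 band.

1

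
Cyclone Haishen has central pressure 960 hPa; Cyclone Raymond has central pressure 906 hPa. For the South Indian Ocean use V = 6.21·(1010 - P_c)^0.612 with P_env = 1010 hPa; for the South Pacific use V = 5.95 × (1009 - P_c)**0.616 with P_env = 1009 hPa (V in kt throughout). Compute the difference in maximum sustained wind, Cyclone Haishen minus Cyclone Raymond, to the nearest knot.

Cyclone Haishen: ΔP = 50; V ≈ 6.21 × 50^0.612 ≈ 68.06 kt.
Cyclone Raymond: ΔP = 103; V ≈ 5.95 × 103^0.616 ≈ 103.38 kt.
Difference ≈ 68.06 − 103.38 = -35.32 → -35 kt.

-35 kt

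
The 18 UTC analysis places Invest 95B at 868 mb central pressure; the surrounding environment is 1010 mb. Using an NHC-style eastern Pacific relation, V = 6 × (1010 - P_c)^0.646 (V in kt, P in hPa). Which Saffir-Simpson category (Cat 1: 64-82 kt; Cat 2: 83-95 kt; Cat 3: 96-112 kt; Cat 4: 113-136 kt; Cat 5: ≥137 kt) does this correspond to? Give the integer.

5

ΔP = 1010 − 868 = 142 mb.
V ≈ 6 × 142^0.646 = 6 × 24.57 ≈ 147 kt.
147 kt falls in the Category 5 band.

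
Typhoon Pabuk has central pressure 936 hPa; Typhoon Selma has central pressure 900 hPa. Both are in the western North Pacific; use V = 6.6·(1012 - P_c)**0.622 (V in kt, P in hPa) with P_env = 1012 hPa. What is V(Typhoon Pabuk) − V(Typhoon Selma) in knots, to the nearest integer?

Typhoon Pabuk: ΔP = 76; V ≈ 6.6 × 76^0.622 ≈ 97.59 kt.
Typhoon Selma: ΔP = 112; V ≈ 6.6 × 112^0.622 ≈ 124.21 kt.
Difference ≈ 97.59 − 124.21 = -26.62 → -27 kt.

-27 kt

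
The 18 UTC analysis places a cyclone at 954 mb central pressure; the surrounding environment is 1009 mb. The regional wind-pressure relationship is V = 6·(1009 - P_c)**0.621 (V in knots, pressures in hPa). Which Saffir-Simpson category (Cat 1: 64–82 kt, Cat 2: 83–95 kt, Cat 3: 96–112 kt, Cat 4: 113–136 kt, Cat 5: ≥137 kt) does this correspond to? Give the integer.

1

ΔP = 1009 − 954 = 55 mb.
V ≈ 6 × 55^0.621 = 6 × 12.04 ≈ 72 kt.
72 kt falls in the Category 1 band.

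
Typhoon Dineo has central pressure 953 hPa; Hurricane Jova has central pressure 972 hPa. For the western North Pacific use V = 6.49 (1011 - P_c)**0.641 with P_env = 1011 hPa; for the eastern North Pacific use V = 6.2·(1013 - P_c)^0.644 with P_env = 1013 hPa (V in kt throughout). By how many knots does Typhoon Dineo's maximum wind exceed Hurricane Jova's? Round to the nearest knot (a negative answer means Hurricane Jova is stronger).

Typhoon Dineo: ΔP = 58; V ≈ 6.49 × 58^0.641 ≈ 87.62 kt.
Hurricane Jova: ΔP = 41; V ≈ 6.2 × 41^0.644 ≈ 67.77 kt.
Difference ≈ 87.62 − 67.77 = 19.85 → 20 kt.

20 kt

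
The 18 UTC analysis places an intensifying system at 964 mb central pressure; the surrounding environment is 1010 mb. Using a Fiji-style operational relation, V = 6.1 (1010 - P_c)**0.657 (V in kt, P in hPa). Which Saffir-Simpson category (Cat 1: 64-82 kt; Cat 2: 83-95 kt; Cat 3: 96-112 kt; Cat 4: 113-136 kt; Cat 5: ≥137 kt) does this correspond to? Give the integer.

1

ΔP = 1010 − 964 = 46 mb.
V ≈ 6.1 × 46^0.657 = 6.1 × 12.37 ≈ 75 kt.
75 kt falls in the Category 1 band.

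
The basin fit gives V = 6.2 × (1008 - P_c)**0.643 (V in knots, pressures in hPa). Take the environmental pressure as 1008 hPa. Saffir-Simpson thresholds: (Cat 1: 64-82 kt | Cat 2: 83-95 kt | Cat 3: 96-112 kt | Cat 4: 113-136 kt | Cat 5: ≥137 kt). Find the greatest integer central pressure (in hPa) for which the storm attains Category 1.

970 hPa

Category 1 begins at V = 64 kt.
Required ΔP = (64/6.2)^(1/0.643) = 10.323^1.555 ≈ 37.73 hPa.
P_c ≤ 1008 − 37.73 = 970.27, so the highest integer P_c is 970 hPa.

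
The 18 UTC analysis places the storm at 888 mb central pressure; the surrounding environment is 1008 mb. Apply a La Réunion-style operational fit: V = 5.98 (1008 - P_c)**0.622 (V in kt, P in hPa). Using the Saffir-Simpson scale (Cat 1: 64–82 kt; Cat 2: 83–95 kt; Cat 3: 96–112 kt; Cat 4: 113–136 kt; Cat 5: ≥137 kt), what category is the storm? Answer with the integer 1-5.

4

ΔP = 1008 − 888 = 120 mb.
V ≈ 5.98 × 120^0.622 = 5.98 × 19.64 ≈ 117 kt.
117 kt falls in the Category 4 band.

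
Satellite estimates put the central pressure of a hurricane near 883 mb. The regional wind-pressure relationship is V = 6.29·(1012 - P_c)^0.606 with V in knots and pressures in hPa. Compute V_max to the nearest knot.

120 kt

ΔP = 1012 − 883 = 129 mb.
129^0.606 ≈ 19.012.
V ≈ 6.29 × 19.012 ≈ 119.6 kt.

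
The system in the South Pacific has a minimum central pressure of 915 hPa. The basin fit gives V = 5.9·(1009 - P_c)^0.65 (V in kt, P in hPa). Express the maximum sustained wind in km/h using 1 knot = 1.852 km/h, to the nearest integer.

209 km/h

ΔP = 1009 − 915 = 94 hPa.
V ≈ 5.9 × 94^0.65 = 5.9 × 19.166 ≈ 113.080 kt.
113.080 × 1.852 ≈ 209.42 km/h → 209 km/h.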